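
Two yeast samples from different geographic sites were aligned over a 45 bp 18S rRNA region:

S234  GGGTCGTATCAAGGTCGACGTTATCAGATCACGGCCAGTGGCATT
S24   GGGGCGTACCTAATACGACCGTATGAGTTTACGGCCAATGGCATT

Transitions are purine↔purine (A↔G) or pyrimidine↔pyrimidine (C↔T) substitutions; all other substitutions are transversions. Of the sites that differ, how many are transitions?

4

The sequences differ at positions 4 (T/G, transversion), 9 (T/C, transition), 11 (A/T, transversion), 13 (G/A, transition), 14 (G/T, transversion), 15 (T/A, transversion), 20 (G/C, transversion), 21 (T/G, transversion), 25 (C/G, transversion), 28 (A/T, transversion), 30 (C/T, transition), 38 (G/A, transition).
Of the 12 differences, 4 transitions and 8 transversions, so the answer is 4.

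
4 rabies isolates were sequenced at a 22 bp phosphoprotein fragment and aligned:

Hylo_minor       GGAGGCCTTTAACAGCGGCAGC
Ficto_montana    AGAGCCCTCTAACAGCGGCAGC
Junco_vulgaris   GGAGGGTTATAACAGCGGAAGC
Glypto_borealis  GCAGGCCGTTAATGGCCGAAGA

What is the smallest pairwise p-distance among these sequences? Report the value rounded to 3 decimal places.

0.136

Pairwise Hamming distances:
  Hylo_minor vs Ficto_montana: 3
  Hylo_minor vs Junco_vulgaris: 4
  Hylo_minor vs Glypto_borealis: 7
  Ficto_montana vs Junco_vulgaris: 6
  Ficto_montana vs Glypto_borealis: 10
  Junco_vulgaris vs Glypto_borealis: 9
The smallest is 3 mismatches, between Hylo_minor and Ficto_montana; p = 3/22 = 0.136.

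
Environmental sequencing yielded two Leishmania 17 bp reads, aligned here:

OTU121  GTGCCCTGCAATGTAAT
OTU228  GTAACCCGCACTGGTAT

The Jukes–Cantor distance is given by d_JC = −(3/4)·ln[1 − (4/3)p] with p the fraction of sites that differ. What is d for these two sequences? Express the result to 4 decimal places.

Mismatches occur at site 3 (G→A), site 4 (C→A), site 7 (T→C), site 11 (A→C), site 14 (T→G), site 15 (A→T).
p = 6/17 = 0.352941.
d = −0.75 · ln(1 − (4/3)·0.352941) = −0.75 · ln(0.529412) = −0.75 · (-0.635988) = 0.4770.

0.4770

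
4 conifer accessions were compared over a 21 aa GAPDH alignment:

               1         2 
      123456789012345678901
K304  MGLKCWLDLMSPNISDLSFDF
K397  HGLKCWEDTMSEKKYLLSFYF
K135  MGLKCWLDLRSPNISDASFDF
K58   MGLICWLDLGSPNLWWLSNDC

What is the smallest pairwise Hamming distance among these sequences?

2

Pairwise Hamming distances:
  K304 vs K397: 9
  K304 vs K135: 2
  K304 vs K58: 7
  K397 vs K135: 11
  K397 vs K58: 13
  K135 vs K58: 8
The smallest is 2, between K304 and K135.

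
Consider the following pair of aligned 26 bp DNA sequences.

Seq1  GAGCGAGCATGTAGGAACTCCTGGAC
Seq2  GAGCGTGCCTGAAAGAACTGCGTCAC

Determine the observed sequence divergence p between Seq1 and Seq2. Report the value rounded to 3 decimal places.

0.308

Differing sites — 6:A/T; 9:A/C; 12:T/A; 14:G/A; 20:C/G; 22:T/G; 23:G/T; 24:G/C.
There are 8 differences over 26 sites, so p = 8/26 = 0.308.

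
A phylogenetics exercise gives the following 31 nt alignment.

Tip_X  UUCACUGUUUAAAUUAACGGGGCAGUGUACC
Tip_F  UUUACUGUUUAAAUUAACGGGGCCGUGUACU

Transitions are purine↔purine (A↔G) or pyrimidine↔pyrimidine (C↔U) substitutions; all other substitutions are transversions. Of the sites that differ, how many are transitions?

The sequences differ at positions 3 (C/U, transition), 24 (A/C, transversion), 31 (C/U, transition).
Of the 3 differences, 2 transitions and 1 transversion, so the answer is 2.

2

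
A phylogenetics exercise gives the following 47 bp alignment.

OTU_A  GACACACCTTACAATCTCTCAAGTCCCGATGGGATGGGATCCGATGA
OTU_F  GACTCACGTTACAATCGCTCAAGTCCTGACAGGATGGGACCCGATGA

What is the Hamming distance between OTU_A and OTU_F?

7

The sequences differ at positions 4 (A/T), 8 (C/G), 17 (T/G), 27 (C/T), 30 (T/C), 31 (G/A), 40 (T/C).
That gives 7 mismatches out of 47 aligned sites, so the Hamming distance is 7.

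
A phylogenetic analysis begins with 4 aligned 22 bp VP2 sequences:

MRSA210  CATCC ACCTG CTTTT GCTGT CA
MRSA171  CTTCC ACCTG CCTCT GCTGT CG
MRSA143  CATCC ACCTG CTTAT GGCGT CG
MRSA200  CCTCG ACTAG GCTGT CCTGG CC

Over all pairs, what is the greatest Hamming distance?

12

Pairwise Hamming distances:
  MRSA210 vs MRSA171: 4
  MRSA210 vs MRSA143: 4
  MRSA210 vs MRSA200: 10
  MRSA171 vs MRSA143: 5
  MRSA171 vs MRSA200: 9
  MRSA143 vs MRSA200: 12
The largest is 12, between MRSA143 and MRSA200.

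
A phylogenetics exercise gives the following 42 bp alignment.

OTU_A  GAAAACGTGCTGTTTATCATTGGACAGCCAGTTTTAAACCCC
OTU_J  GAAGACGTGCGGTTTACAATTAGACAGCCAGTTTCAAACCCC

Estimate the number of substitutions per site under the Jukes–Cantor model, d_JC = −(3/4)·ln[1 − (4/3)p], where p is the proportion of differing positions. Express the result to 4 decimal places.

Differing sites — 4:A/G; 11:T/G; 17:T/C; 18:C/A; 22:G/A; 35:T/C.
p = 6/42 = 0.142857.
d = −0.75 · ln(1 − (4/3)·0.142857) = −0.75 · ln(0.809524) = −0.75 · (-0.211309) = 0.1585.

0.1585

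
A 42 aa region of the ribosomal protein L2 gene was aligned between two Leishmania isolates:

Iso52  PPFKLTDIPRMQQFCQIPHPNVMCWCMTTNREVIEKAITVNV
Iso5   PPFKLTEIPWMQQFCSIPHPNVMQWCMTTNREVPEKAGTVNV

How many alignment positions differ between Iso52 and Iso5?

6

The sequences differ at positions 7 (D/E), 10 (R/W), 16 (Q/S), 24 (C/Q), 34 (I/P), 38 (I/G).
That gives 6 mismatches out of 42 aligned sites, so the Hamming distance is 6.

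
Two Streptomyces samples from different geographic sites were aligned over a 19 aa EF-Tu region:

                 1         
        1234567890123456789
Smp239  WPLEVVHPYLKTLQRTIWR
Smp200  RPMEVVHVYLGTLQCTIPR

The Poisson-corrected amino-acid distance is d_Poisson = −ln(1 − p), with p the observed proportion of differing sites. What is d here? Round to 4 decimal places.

0.3795

The sequences differ at positions 1 (W/R), 3 (L/M), 8 (P/V), 11 (K/G), 15 (R/C), 18 (W/P).
p = 6/19 = 0.315789.
d = −ln(1 − 0.315789) = −ln(0.684211) = 0.3795.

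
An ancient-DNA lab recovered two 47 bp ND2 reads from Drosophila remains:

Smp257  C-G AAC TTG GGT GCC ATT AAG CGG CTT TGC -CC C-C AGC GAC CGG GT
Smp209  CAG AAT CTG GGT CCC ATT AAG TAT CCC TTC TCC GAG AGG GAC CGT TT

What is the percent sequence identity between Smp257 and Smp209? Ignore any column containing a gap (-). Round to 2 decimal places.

68.18%

Excluding the 3 gap columns leaves 44 comparable sites.
Differing sites — 6:C/T; 7:T/C; 13:G/C; 22:C/T; 23:G/A; 24:G/T; 26:T/C; 27:T/C; 29:G/T; 34:C/G; 36:C/G; 39:C/G; 45:G/T; 46:G/T.
30 of the 44 comparable sites match, so the percent identity is 30/44 × 100 = 68.18%.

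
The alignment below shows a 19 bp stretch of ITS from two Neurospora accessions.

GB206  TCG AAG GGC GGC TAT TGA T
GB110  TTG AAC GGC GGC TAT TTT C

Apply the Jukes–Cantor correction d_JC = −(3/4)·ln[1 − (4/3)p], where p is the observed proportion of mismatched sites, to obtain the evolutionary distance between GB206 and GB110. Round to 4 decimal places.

0.3241

The sequences differ at positions 2 (C/T), 6 (G/C), 17 (G/T), 18 (A/T), 19 (T/C).
p = 5/19 = 0.263158.
d = −0.75 · ln(1 − (4/3)·0.263158) = −0.75 · ln(0.649123) = −0.75 · (-0.432133) = 0.3241.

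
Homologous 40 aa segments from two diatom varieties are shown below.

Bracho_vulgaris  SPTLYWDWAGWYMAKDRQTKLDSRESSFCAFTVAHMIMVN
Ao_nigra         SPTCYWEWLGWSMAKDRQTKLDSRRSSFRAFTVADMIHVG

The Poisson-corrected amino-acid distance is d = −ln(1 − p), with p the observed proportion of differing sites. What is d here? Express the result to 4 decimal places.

Mismatches occur at site 4 (L/C), site 7 (D/E), site 9 (A/L), site 12 (Y/S), site 25 (E/R), site 29 (C/R), site 35 (H/D), site 38 (M/H), site 40 (N/G).
p = 9/40 = 0.225000.
d = −ln(1 − 0.225000) = −ln(0.775000) = 0.2549.

0.2549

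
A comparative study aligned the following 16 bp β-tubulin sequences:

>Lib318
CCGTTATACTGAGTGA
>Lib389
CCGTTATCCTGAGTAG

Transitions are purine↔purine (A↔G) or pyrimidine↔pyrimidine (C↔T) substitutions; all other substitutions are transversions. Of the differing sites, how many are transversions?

1

The sequences differ at positions 8 (A/C, transversion), 15 (G/A, transition), 16 (A/G, transition).
Of the 3 differences, 2 transitions and 1 transversion, so the answer is 1.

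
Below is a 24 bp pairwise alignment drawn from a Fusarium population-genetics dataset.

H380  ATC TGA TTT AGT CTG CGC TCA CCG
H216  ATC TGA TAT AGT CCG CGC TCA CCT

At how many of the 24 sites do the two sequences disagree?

Differing sites — 8:T/A; 14:T/C; 24:G/T.
That gives 3 mismatches out of 24 aligned sites, so the Hamming distance is 3.

3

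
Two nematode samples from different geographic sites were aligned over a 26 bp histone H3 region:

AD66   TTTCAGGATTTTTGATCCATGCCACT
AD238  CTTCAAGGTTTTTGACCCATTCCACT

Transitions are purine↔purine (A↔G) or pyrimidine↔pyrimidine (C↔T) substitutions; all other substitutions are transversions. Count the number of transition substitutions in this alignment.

Mismatches occur at site 1 (T→C, transition), site 6 (G→A, transition), site 8 (A→G, transition), site 16 (T→C, transition), site 21 (G→T, transversion).
Of the 5 differences, 4 transitions and 1 transversion, so the answer is 4.

4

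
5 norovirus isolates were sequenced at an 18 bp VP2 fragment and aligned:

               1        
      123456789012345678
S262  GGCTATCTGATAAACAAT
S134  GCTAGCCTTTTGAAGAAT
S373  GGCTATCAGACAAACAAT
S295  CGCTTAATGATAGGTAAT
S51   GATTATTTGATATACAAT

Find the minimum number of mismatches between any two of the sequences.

Pairwise Hamming distances:
  S262 vs S134: 9
  S262 vs S373: 2
  S262 vs S295: 7
  S262 vs S51: 4
  S134 vs S373: 11
  S134 vs S295: 13
  S134 vs S51: 10
  S373 vs S295: 9
  S373 vs S51: 6
  S295 vs S51: 9
The smallest is 2, between S262 and S373.

2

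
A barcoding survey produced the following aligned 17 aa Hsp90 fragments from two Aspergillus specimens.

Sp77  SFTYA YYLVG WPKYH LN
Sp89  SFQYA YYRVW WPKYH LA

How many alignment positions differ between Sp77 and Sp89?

Mismatches occur at site 3 (T↔Q), site 8 (L↔R), site 10 (G↔W), site 17 (N↔A).
That gives 4 mismatches out of 17 aligned sites, so the Hamming distance is 4.

4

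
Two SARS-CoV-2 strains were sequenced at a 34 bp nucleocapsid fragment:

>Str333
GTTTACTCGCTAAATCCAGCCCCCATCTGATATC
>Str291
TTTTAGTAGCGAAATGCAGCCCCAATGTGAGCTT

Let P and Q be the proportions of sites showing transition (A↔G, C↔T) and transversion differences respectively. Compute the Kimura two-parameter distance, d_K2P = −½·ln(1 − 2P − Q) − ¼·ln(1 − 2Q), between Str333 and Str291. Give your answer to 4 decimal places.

The sequences differ at positions 1 (G/T, transversion), 6 (C/G, transversion), 8 (C/A, transversion), 11 (T/G, transversion), 16 (C/G, transversion), 24 (C/A, transversion), 27 (C/G, transversion), 31 (T/G, transversion), 32 (A/C, transversion), 34 (C/T, transition).
Of the 10 differences, 1 transition and 9 transversions over 34 sites: P = 1/34 = 0.029412, Q = 9/34 = 0.264706.
d = −0.5·ln(0.676470) − 0.25·ln(0.470588) = −0.5·(-0.390867) − 0.25·(-0.753772) = 0.3839.

0.3839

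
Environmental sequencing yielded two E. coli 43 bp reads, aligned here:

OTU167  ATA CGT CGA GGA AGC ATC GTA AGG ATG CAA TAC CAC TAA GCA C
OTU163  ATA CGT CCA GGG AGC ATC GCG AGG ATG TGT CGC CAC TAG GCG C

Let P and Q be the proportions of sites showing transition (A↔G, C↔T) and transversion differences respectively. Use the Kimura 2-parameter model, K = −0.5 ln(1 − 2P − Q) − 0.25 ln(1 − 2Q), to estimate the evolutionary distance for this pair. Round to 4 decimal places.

Differing sites — 8:G/C (Tv); 12:A/G (Ti); 20:T/C (Ti); 21:A/G (Ti); 28:C/T (Ti); 29:A/G (Ti); 30:A/T (Tv); 31:T/C (Ti); 32:A/G (Ti); 39:A/G (Ti); 42:A/G (Ti).
Of the 11 differences, 9 transitions and 2 transversions over 43 sites: P = 9/43 = 0.209302, Q = 2/43 = 0.046512.
d = −0.5·ln(0.534884) − 0.25·ln(0.906976) = −0.5·(-0.625705) − 0.25·(-0.097639) = 0.3373.

0.3373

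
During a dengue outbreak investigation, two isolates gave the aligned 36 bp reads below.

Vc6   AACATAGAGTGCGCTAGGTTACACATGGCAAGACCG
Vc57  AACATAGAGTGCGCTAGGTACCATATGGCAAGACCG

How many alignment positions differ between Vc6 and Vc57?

Differing sites — 20:T/A; 21:A/C; 24:C/T.
That gives 3 mismatches out of 36 aligned sites, so the Hamming distance is 3.

3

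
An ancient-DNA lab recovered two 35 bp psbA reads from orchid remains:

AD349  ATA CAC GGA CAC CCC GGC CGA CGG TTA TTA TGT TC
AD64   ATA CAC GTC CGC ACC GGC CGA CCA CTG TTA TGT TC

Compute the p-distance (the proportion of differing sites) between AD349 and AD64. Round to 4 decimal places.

0.2286

Mismatches occur at site 8 (G→T), site 9 (A→C), site 11 (A→G), site 13 (C→A), site 23 (G→C), site 24 (G→A), site 25 (T→C), site 27 (A→G).
There are 8 differences over 35 sites, so p = 8/35 = 0.2286.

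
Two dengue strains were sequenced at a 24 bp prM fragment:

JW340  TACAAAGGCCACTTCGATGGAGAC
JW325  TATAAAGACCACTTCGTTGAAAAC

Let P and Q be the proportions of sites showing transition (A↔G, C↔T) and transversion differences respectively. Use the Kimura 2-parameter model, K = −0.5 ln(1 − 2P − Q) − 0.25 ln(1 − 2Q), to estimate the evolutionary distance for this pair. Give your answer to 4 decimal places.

Mismatches occur at site 3 (C/T, transition), site 8 (G/A, transition), site 17 (A/T, transversion), site 20 (G/A, transition), site 22 (G/A, transition).
Of the 5 differences, 4 transitions and 1 transversion over 24 sites: P = 4/24 = 0.166667, Q = 1/24 = 0.041667.
d = −0.5·ln(0.624999) − 0.25·ln(0.916666) = −0.5·(-0.470005) − 0.25·(-0.087012) = 0.2568.

0.2568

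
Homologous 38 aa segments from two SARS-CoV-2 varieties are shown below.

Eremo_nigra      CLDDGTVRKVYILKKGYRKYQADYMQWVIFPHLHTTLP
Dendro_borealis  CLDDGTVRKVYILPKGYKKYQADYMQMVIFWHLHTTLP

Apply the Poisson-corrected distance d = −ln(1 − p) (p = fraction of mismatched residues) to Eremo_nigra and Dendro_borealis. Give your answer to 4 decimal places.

0.1112

The sequences differ at positions 14 (K/P), 18 (R/K), 27 (W/M), 31 (P/W).
p = 4/38 = 0.105263.
d = −ln(1 − 0.105263) = −ln(0.894737) = 0.1112.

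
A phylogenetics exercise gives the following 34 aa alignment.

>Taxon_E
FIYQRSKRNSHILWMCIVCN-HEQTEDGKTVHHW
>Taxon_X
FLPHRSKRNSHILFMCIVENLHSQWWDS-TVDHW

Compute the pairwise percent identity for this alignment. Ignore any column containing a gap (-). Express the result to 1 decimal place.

Excluding the 2 gap columns leaves 32 comparable sites.
The sequences differ at positions 2 (I/L), 3 (Y/P), 4 (Q/H), 14 (W/F), 19 (C/E), 23 (E/S), 25 (T/W), 26 (E/W), 28 (G/S), 32 (H/D).
22 of the 32 comparable sites match, so the percent identity is 22/32 × 100 = 68.8%.

68.8%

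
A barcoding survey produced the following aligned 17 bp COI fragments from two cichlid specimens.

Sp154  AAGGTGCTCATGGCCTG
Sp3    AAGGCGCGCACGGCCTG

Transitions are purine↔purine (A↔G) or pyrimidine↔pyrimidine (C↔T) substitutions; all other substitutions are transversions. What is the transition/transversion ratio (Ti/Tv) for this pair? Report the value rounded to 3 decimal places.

2.000

Mismatches occur at site 5 (T↔C, transition), site 8 (T↔G, transversion), site 11 (T↔C, transition).
Of the 3 differences, 2 transitions and 1 transversion, so Ti/Tv = 2/1 = 2.000.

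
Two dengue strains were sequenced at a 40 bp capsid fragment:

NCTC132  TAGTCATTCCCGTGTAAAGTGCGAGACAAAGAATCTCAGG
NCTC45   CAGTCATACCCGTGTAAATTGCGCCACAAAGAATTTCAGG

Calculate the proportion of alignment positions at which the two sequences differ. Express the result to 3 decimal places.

0.150

Mismatches occur at site 1 (T↔C), site 8 (T↔A), site 19 (G↔T), site 24 (A↔C), site 25 (G↔C), site 35 (C↔T).
There are 6 differences over 40 sites, so p = 6/40 = 0.150.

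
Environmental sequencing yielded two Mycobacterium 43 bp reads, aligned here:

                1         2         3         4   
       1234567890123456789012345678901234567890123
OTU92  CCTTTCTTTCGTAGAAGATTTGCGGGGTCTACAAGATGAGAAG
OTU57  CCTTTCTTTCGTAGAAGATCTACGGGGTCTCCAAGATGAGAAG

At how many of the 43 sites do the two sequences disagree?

3

Differing sites — 20:T/C; 22:G/A; 31:A/C.
That gives 3 mismatches out of 43 aligned sites, so the Hamming distance is 3.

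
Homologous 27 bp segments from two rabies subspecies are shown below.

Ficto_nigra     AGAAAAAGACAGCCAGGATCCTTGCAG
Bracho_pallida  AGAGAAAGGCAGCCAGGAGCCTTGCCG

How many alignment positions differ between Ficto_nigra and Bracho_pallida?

Mismatches occur at site 4 (A↔G), site 9 (A↔G), site 19 (T↔G), site 26 (A↔C).
That gives 4 mismatches out of 27 aligned sites, so the Hamming distance is 4.

4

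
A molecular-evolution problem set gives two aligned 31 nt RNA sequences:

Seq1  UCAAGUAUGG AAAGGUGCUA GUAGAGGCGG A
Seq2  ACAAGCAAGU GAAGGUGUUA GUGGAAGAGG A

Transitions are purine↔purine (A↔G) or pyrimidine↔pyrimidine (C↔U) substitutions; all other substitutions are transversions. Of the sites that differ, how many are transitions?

Differing sites — 1:U/A (Tv); 6:U/C (Ti); 8:U/A (Tv); 10:G/U (Tv); 11:A/G (Ti); 18:C/U (Ti); 23:A/G (Ti); 26:G/A (Ti); 28:C/A (Tv).
Of the 9 differences, 5 transitions and 4 transversions, so the answer is 5.

5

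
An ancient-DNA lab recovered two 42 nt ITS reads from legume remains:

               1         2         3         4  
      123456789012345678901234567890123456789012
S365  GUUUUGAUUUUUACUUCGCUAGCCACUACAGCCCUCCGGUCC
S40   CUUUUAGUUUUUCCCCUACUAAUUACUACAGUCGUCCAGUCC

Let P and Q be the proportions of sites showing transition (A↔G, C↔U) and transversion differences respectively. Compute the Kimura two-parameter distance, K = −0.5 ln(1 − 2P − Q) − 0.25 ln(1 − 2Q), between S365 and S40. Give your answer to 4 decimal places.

0.4908

The sequences differ at positions 1 (G/C, transversion), 6 (G/A, transition), 7 (A/G, transition), 13 (A/C, transversion), 15 (U/C, transition), 16 (U/C, transition), 17 (C/U, transition), 18 (G/A, transition), 22 (G/A, transition), 23 (C/U, transition), 24 (C/U, transition), 32 (C/U, transition), 34 (C/G, transversion), 38 (G/A, transition).
Of the 14 differences, 11 transitions and 3 transversions over 42 sites: P = 11/42 = 0.261905, Q = 3/42 = 0.071429.
d = −0.5·ln(0.404761) − 0.25·ln(0.857142) = −0.5·(-0.904459) − 0.25·(-0.154152) = 0.4908.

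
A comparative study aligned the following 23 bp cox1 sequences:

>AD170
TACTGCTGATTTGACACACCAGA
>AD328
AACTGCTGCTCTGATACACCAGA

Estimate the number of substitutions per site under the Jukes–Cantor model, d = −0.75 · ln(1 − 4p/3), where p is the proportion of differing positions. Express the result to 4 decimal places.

Mismatches occur at site 1 (T/A), site 9 (A/C), site 11 (T/C), site 15 (C/T).
p = 4/23 = 0.173913.
d = −0.75 · ln(1 − (4/3)·0.173913) = −0.75 · ln(0.768116) = −0.75 · (-0.263815) = 0.1979.

0.1979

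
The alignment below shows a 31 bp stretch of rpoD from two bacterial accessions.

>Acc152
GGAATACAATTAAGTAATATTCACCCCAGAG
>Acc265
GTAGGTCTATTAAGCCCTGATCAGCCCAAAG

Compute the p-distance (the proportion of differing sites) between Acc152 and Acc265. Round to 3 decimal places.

0.387

Mismatches occur at site 2 (G/T), site 4 (A/G), site 5 (T/G), site 6 (A/T), site 8 (A/T), site 15 (T/C), site 16 (A/C), site 17 (A/C), site 19 (A/G), site 20 (T/A), site 24 (C/G), site 29 (G/A).
There are 12 differences over 31 sites, so p = 12/31 = 0.387.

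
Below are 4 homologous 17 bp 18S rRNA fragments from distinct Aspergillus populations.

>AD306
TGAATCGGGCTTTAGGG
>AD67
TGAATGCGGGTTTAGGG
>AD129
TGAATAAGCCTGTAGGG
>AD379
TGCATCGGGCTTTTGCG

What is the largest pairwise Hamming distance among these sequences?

7

Pairwise Hamming distances:
  AD306 vs AD67: 3
  AD306 vs AD129: 4
  AD306 vs AD379: 3
  AD67 vs AD129: 5
  AD67 vs AD379: 6
  AD129 vs AD379: 7
The largest is 7, between AD129 and AD379.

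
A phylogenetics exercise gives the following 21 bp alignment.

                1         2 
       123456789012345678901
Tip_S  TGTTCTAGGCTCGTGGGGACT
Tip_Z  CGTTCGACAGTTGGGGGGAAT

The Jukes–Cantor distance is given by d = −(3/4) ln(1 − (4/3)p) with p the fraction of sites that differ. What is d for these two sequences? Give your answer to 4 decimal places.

0.5319

Mismatches occur at site 1 (T↔C), site 6 (T↔G), site 8 (G↔C), site 9 (G↔A), site 10 (C↔G), site 12 (C↔T), site 14 (T↔G), site 20 (C↔A).
p = 8/21 = 0.380952.
d = −0.75 · ln(1 − (4/3)·0.380952) = −0.75 · ln(0.492064) = −0.75 · (-0.709146) = 0.5319.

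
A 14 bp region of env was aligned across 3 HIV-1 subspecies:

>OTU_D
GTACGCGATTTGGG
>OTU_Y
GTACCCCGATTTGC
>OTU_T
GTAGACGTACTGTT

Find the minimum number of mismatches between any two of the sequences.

Pairwise Hamming distances:
  OTU_D vs OTU_Y: 6
  OTU_D vs OTU_T: 7
  OTU_Y vs OTU_T: 8
The smallest is 6, between OTU_D and OTU_Y.

6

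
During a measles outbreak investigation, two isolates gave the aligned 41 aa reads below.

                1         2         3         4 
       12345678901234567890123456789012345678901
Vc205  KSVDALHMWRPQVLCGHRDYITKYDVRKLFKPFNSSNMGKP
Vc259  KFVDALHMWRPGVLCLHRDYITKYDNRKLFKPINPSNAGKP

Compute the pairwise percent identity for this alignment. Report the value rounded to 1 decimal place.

Differing sites — 2:S/F; 12:Q/G; 16:G/L; 26:V/N; 33:F/I; 35:S/P; 38:M/A.
34 of the 41 sites match, so the percent identity is 34/41 × 100 = 82.9%.

82.9%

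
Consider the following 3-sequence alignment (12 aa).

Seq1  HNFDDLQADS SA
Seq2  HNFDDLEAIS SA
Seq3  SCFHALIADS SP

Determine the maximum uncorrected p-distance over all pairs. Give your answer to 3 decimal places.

0.583

Pairwise Hamming distances:
  Seq1 vs Seq2: 2
  Seq1 vs Seq3: 6
  Seq2 vs Seq3: 7
The largest is 7 mismatches, between Seq2 and Seq3; p = 7/12 = 0.583.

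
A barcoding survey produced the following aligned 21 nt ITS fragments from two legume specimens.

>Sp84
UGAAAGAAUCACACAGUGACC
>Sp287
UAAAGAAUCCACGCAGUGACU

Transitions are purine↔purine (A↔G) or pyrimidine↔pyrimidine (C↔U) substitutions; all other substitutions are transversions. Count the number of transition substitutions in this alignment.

Mismatches occur at site 2 (G/A, transition), site 5 (A/G, transition), site 6 (G/A, transition), site 8 (A/U, transversion), site 9 (U/C, transition), site 13 (A/G, transition), site 21 (C/U, transition).
Of the 7 differences, 6 transitions and 1 transversion, so the answer is 6.

6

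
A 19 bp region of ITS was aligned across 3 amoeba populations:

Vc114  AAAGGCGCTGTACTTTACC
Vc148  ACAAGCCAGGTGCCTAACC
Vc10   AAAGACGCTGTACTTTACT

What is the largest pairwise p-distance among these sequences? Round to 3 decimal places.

Pairwise Hamming distances:
  Vc114 vs Vc148: 8
  Vc114 vs Vc10: 2
  Vc148 vs Vc10: 10
The largest is 10 mismatches, between Vc148 and Vc10; p = 10/19 = 0.526.

0.526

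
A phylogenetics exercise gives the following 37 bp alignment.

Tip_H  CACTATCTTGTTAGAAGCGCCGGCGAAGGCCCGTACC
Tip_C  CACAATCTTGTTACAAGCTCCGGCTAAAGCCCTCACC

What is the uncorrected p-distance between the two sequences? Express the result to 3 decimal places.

The sequences differ at positions 4 (T/A), 14 (G/C), 19 (G/T), 25 (G/T), 28 (G/A), 33 (G/T), 34 (T/C).
There are 7 differences over 37 sites, so p = 7/37 = 0.189.

0.189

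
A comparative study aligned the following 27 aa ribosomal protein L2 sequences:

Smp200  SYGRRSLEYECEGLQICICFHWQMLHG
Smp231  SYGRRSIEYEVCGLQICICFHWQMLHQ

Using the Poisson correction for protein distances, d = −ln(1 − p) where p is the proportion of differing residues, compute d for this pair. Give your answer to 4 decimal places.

0.1603

The sequences differ at positions 7 (L/I), 11 (C/V), 12 (E/C), 27 (G/Q).
p = 4/27 = 0.148148.
d = −ln(1 − 0.148148) = −ln(0.851852) = 0.1603.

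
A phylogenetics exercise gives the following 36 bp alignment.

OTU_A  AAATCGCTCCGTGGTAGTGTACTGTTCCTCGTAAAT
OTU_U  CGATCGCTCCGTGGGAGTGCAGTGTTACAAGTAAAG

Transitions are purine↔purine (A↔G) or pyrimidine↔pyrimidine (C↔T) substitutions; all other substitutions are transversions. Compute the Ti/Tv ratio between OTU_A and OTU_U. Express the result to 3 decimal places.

0.286

Mismatches occur at site 1 (A↔C, transversion), site 2 (A↔G, transition), site 15 (T↔G, transversion), site 20 (T↔C, transition), site 22 (C↔G, transversion), site 27 (C↔A, transversion), site 29 (T↔A, transversion), site 30 (C↔A, transversion), site 36 (T↔G, transversion).
Of the 9 differences, 2 transitions and 7 transversions, so Ti/Tv = 2/7 = 0.286.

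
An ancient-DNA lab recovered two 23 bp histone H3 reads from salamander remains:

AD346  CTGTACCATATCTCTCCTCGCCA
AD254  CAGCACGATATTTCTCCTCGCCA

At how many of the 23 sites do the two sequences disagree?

The sequences differ at positions 2 (T/A), 4 (T/C), 7 (C/G), 12 (C/T).
That gives 4 mismatches out of 23 aligned sites, so the Hamming distance is 4.

4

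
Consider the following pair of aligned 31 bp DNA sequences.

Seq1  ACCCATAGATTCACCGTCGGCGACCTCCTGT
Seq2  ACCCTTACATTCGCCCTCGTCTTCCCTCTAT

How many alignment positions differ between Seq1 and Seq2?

10

The sequences differ at positions 5 (A/T), 8 (G/C), 13 (A/G), 16 (G/C), 20 (G/T), 22 (G/T), 23 (A/T), 26 (T/C), 27 (C/T), 30 (G/A).
That gives 10 mismatches out of 31 aligned sites, so the Hamming distance is 10.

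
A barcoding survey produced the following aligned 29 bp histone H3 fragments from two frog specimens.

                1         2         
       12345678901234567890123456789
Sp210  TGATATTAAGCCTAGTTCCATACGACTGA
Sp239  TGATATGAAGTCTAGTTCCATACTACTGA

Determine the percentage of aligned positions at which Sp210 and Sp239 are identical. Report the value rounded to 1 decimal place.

The sequences differ at positions 7 (T/G), 11 (C/T), 24 (G/T).
26 of the 29 sites match, so the percent identity is 26/29 × 100 = 89.7%.

89.7%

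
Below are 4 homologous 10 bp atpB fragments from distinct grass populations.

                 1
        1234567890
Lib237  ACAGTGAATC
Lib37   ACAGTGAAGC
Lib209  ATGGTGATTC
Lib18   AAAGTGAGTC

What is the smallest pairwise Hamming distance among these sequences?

Pairwise Hamming distances:
  Lib237 vs Lib37: 1
  Lib237 vs Lib209: 3
  Lib237 vs Lib18: 2
  Lib37 vs Lib209: 4
  Lib37 vs Lib18: 3
  Lib209 vs Lib18: 3
The smallest is 1, between Lib237 and Lib37.

1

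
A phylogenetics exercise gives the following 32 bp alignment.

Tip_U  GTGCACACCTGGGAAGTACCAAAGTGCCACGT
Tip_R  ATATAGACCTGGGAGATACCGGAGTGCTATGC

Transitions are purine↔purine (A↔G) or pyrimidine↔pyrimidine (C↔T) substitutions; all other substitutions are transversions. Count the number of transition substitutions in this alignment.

10

Differing sites — 1:G/A (Ti); 3:G/A (Ti); 4:C/T (Ti); 6:C/G (Tv); 15:A/G (Ti); 16:G/A (Ti); 21:A/G (Ti); 22:A/G (Ti); 28:C/T (Ti); 30:C/T (Ti); 32:T/C (Ti).
Of the 11 differences, 10 transitions and 1 transversion, so the answer is 10.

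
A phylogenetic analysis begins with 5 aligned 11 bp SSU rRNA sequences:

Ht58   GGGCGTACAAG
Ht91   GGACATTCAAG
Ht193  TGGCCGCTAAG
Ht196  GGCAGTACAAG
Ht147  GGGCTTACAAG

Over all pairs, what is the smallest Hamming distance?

Pairwise Hamming distances:
  Ht58 vs Ht91: 3
  Ht58 vs Ht193: 5
  Ht58 vs Ht196: 2
  Ht58 vs Ht147: 1
  Ht91 vs Ht193: 6
  Ht91 vs Ht196: 4
  Ht91 vs Ht147: 3
  Ht193 vs Ht196: 7
  Ht193 vs Ht147: 5
  Ht196 vs Ht147: 3
The smallest is 1, between Ht58 and Ht147.

1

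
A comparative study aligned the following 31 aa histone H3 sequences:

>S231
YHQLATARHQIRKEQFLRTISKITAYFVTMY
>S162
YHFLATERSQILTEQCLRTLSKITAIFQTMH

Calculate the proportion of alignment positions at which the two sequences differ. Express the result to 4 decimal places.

0.3226

Mismatches occur at site 3 (Q→F), site 7 (A→E), site 9 (H→S), site 12 (R→L), site 13 (K→T), site 16 (F→C), site 20 (I→L), site 26 (Y→I), site 28 (V→Q), site 31 (Y→H).
There are 10 differences over 31 sites, so p = 10/31 = 0.3226.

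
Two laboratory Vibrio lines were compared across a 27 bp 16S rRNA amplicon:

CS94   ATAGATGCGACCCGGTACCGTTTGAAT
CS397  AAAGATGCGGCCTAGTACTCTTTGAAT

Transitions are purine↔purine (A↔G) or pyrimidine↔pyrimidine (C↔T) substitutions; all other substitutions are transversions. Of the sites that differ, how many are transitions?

4

Mismatches occur at site 2 (T↔A, transversion), site 10 (A↔G, transition), site 13 (C↔T, transition), site 14 (G↔A, transition), site 19 (C↔T, transition), site 20 (G↔C, transversion).
Of the 6 differences, 4 transitions and 2 transversions, so the answer is 4.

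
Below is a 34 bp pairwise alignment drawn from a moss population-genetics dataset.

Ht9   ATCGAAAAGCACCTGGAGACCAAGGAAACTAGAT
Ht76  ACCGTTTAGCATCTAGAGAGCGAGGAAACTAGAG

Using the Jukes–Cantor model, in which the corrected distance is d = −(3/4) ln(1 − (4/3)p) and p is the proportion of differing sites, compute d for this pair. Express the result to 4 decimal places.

The sequences differ at positions 2 (T/C), 5 (A/T), 6 (A/T), 7 (A/T), 12 (C/T), 15 (G/A), 20 (C/G), 22 (A/G), 34 (T/G).
p = 9/34 = 0.264706.
d = −0.75 · ln(1 − (4/3)·0.264706) = −0.75 · ln(0.647059) = −0.75 · (-0.435318) = 0.3265.

0.3265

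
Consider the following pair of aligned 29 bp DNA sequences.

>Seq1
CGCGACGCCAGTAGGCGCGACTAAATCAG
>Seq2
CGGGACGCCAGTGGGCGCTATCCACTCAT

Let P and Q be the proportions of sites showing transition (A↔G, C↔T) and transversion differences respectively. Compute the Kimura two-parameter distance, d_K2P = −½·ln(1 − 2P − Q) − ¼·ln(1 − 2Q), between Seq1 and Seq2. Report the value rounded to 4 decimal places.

0.3442

The sequences differ at positions 3 (C/G, transversion), 13 (A/G, transition), 19 (G/T, transversion), 21 (C/T, transition), 22 (T/C, transition), 23 (A/C, transversion), 25 (A/C, transversion), 29 (G/T, transversion).
Of the 8 differences, 3 transitions and 5 transversions over 29 sites: P = 3/29 = 0.103448, Q = 5/29 = 0.172414.
d = −0.5·ln(0.620690) − 0.25·ln(0.655172) = −0.5·(-0.476924) − 0.25·(-0.422857) = 0.3442.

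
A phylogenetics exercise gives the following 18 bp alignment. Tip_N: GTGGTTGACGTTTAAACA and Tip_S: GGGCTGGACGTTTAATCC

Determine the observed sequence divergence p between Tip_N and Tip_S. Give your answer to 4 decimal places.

Mismatches occur at site 2 (T→G), site 4 (G→C), site 6 (T→G), site 16 (A→T), site 18 (A→C).
There are 5 differences over 18 sites, so p = 5/18 = 0.2778.

0.2778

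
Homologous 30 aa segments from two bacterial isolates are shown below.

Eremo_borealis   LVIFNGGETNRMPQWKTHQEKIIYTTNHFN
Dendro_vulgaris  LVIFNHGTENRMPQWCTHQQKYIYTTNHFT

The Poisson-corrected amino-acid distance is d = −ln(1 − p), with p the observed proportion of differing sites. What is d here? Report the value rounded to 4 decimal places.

0.2657

The sequences differ at positions 6 (G/H), 8 (E/T), 9 (T/E), 16 (K/C), 20 (E/Q), 22 (I/Y), 30 (N/T).
p = 7/30 = 0.233333.
d = −ln(1 − 0.233333) = −ln(0.766667) = 0.2657.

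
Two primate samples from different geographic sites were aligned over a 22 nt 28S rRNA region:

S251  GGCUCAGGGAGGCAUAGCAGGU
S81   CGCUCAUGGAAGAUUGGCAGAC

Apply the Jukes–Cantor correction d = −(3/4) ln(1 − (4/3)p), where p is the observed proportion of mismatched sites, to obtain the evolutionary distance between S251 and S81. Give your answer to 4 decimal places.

0.4975

Differing sites — 1:G/C; 7:G/U; 11:G/A; 13:C/A; 14:A/U; 16:A/G; 21:G/A; 22:U/C.
p = 8/22 = 0.363636.
d = −0.75 · ln(1 − (4/3)·0.363636) = −0.75 · ln(0.515152) = −0.75 · (-0.663293) = 0.4975.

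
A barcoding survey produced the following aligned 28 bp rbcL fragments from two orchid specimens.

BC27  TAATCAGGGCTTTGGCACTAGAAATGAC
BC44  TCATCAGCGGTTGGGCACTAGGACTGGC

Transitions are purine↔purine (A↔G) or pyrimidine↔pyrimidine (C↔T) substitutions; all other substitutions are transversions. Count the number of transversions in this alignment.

5

Mismatches occur at site 2 (A↔C, transversion), site 8 (G↔C, transversion), site 10 (C↔G, transversion), site 13 (T↔G, transversion), site 22 (A↔G, transition), site 24 (A↔C, transversion), site 27 (A↔G, transition).
Of the 7 differences, 2 transitions and 5 transversions, so the answer is 5.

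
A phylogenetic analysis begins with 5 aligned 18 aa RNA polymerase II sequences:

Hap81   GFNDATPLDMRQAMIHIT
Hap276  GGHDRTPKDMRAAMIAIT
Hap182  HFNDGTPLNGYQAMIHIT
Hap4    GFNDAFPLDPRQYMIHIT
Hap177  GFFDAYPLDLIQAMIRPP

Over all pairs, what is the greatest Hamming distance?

11

Pairwise Hamming distances:
  Hap81 vs Hap276: 6
  Hap81 vs Hap182: 5
  Hap81 vs Hap4: 3
  Hap81 vs Hap177: 7
  Hap276 vs Hap182: 10
  Hap276 vs Hap4: 9
  Hap276 vs Hap177: 11
  Hap182 vs Hap4: 7
  Hap182 vs Hap177: 10
  Hap4 vs Hap177: 8
The largest is 11, between Hap276 and Hap177.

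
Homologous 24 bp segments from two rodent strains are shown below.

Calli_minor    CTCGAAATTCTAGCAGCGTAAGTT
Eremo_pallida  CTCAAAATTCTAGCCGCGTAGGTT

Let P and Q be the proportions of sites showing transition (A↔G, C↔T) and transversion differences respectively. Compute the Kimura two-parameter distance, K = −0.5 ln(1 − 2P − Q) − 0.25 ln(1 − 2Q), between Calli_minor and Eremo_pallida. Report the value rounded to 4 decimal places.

0.1386

The sequences differ at positions 4 (G/A, transition), 15 (A/C, transversion), 21 (A/G, transition).
Of the 3 differences, 2 transitions and 1 transversion over 24 sites: P = 2/24 = 0.083333, Q = 1/24 = 0.041667.
d = −0.5·ln(0.791667) − 0.25·ln(0.916666) = −0.5·(-0.233614) − 0.25·(-0.087012) = 0.1386.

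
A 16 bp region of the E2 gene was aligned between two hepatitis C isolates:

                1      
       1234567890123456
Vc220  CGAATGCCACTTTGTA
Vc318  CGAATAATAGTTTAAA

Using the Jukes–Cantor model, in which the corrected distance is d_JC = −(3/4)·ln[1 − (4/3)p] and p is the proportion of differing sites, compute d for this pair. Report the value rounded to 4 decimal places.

0.5199

The sequences differ at positions 6 (G/A), 7 (C/A), 8 (C/T), 10 (C/G), 14 (G/A), 15 (T/A).
p = 6/16 = 0.375000.
d = −0.75 · ln(1 − (4/3)·0.375000) = −0.75 · ln(0.500000) = −0.75 · (-0.693147) = 0.5199.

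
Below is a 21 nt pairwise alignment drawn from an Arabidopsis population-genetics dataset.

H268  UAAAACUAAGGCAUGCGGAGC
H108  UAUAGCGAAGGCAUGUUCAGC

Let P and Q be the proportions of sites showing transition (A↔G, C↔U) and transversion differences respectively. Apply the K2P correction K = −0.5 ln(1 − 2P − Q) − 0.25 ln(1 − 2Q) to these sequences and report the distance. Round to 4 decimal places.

Mismatches occur at site 3 (A↔U, transversion), site 5 (A↔G, transition), site 7 (U↔G, transversion), site 16 (C↔U, transition), site 17 (G↔U, transversion), site 18 (G↔C, transversion).
Of the 6 differences, 2 transitions and 4 transversions over 21 sites: P = 2/21 = 0.095238, Q = 4/21 = 0.190476.
d = −0.5·ln(0.619048) − 0.25·ln(0.619048) = −0.5·(-0.479572) − 0.25·(-0.479572) = 0.3597.

0.3597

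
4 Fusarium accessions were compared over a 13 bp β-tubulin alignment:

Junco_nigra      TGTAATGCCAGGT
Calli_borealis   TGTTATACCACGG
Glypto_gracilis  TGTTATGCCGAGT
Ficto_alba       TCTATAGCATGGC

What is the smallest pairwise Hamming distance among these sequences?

Pairwise Hamming distances:
  Junco_nigra vs Calli_borealis: 4
  Junco_nigra vs Glypto_gracilis: 3
  Junco_nigra vs Ficto_alba: 6
  Calli_borealis vs Glypto_gracilis: 4
  Calli_borealis vs Ficto_alba: 9
  Glypto_gracilis vs Ficto_alba: 8
The smallest is 3, between Junco_nigra and Glypto_gracilis.

3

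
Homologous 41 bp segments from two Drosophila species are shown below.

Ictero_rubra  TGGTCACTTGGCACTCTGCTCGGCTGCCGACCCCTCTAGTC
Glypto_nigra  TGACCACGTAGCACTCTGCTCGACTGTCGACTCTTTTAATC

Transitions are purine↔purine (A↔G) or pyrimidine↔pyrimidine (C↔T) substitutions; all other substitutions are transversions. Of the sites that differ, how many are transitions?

9

The sequences differ at positions 3 (G/A, transition), 4 (T/C, transition), 8 (T/G, transversion), 10 (G/A, transition), 23 (G/A, transition), 27 (C/T, transition), 32 (C/T, transition), 34 (C/T, transition), 36 (C/T, transition), 39 (G/A, transition).
Of the 10 differences, 9 transitions and 1 transversion, so the answer is 9.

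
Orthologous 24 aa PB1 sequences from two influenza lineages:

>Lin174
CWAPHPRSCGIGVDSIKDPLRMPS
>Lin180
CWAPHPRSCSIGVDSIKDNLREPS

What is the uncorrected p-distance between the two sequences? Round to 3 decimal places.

Mismatches occur at site 10 (G→S), site 19 (P→N), site 22 (M→E).
There are 3 differences over 24 sites, so p = 3/24 = 0.125.

0.125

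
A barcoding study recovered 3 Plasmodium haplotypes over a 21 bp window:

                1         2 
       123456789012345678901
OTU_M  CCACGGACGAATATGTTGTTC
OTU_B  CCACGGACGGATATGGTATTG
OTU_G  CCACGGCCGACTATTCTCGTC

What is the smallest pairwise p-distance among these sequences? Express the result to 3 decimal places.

0.190

Pairwise Hamming distances:
  OTU_M vs OTU_B: 4
  OTU_M vs OTU_G: 6
  OTU_B vs OTU_G: 8
The smallest is 4 mismatches, between OTU_M and OTU_B; p = 4/21 = 0.190.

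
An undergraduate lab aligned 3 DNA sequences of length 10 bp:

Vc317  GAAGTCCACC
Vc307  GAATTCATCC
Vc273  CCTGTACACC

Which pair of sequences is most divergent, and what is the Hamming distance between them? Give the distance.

Pairwise Hamming distances:
  Vc317 vs Vc307: 3
  Vc317 vs Vc273: 4
  Vc307 vs Vc273: 7
The largest is 7, between Vc307 and Vc273.

7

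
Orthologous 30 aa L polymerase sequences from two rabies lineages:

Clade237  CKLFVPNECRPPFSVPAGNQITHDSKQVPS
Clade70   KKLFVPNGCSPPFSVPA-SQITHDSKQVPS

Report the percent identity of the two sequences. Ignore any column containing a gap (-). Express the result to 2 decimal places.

Excluding the 1 gap column leaves 29 comparable sites.
The sequences differ at positions 1 (C/K), 8 (E/G), 10 (R/S), 19 (N/S).
25 of the 29 comparable sites match, so the percent identity is 25/29 × 100 = 86.21%.

86.21%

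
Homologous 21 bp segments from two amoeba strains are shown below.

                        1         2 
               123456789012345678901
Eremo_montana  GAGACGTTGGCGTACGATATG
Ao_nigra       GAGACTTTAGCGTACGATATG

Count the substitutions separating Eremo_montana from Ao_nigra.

The sequences differ at positions 6 (G/T), 9 (G/A).
That gives 2 mismatches out of 21 aligned sites, so the Hamming distance is 2.

2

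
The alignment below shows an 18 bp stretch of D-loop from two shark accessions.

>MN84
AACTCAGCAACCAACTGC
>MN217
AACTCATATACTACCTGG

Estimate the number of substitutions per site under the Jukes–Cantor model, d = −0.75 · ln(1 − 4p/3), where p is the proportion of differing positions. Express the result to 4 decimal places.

0.4408

Differing sites — 7:G/T; 8:C/A; 9:A/T; 12:C/T; 14:A/C; 18:C/G.
p = 6/18 = 0.333333.
d = −0.75 · ln(1 − (4/3)·0.333333) = −0.75 · ln(0.555556) = −0.75 · (-0.587786) = 0.4408.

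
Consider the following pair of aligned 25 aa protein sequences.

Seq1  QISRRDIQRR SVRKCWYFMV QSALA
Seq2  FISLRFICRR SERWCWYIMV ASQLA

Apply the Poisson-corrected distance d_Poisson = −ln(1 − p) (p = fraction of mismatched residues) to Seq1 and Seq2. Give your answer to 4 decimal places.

Mismatches occur at site 1 (Q/F), site 4 (R/L), site 6 (D/F), site 8 (Q/C), site 12 (V/E), site 14 (K/W), site 18 (F/I), site 21 (Q/A), site 23 (A/Q).
p = 9/25 = 0.360000.
d = −ln(1 − 0.360000) = −ln(0.640000) = 0.4463.

0.4463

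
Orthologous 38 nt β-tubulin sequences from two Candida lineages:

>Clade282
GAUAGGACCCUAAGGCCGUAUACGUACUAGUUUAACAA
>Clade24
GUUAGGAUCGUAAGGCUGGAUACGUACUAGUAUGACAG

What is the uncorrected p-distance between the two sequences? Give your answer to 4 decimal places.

Differing sites — 2:A/U; 8:C/U; 10:C/G; 17:C/U; 19:U/G; 32:U/A; 34:A/G; 38:A/G.
There are 8 differences over 38 sites, so p = 8/38 = 0.2105.

0.2105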